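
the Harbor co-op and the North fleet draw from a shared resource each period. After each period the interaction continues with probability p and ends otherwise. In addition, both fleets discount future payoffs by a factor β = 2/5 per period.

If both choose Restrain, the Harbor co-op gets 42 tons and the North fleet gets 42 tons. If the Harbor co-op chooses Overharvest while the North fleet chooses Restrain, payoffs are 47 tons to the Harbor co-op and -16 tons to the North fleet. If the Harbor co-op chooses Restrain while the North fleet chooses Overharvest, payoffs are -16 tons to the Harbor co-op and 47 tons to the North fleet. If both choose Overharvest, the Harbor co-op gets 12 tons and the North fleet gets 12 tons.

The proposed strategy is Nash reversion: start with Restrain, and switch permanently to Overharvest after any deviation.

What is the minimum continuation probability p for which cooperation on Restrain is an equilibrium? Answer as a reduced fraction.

Expected continuation weight on next period's payoff is β·p = 2/5·p, which plays the role of the discount factor.
Cooperation requires 2/5·p ≥ (47−42)/(47−12) = 1/7, hence p ≥ 5/14.

5/14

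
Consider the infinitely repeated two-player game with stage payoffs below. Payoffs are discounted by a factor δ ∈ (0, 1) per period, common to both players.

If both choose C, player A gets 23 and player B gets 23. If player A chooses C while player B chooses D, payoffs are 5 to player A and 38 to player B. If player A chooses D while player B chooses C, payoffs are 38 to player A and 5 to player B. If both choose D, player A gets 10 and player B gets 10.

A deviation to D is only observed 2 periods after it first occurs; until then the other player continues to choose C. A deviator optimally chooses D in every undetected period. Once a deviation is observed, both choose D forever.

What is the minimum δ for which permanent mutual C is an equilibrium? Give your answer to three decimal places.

0.732

The best deviation is to choose D for all 2 undetected periods, earning 38 each, then 10 forever once detected.
Deviation value: 38(1−δ^2)/(1−δ) + 10δ^2/(1−δ); cooperation value: 23/(1−δ).
IC: 23 ≥ 38(1−δ^2) + 10δ^2 = 38 − 28δ^2.
So δ^2 ≥ 15/28, giving δ ≥ (15/28)^(1/2) ≈ 0.732.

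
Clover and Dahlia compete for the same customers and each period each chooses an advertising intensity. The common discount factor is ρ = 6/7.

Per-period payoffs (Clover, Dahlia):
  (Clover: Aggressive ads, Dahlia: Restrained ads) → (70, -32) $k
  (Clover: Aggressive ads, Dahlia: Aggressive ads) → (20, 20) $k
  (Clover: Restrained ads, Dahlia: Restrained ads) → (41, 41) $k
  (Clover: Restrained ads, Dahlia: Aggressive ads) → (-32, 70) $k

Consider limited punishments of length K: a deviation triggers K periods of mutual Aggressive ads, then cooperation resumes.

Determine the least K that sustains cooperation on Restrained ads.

2

No profitable deviation requires (41−20)(ρ+…+ρ^K) ≥ 70−41, i.e. ρ+…+ρ^K ≥ 29/21 ≈ 1.3810.
With ρ = 6/7, the partial sums are K=1: 0.8571, K=2: 1.5918.
K = 2 is the first length at which the sum reaches 1.3810.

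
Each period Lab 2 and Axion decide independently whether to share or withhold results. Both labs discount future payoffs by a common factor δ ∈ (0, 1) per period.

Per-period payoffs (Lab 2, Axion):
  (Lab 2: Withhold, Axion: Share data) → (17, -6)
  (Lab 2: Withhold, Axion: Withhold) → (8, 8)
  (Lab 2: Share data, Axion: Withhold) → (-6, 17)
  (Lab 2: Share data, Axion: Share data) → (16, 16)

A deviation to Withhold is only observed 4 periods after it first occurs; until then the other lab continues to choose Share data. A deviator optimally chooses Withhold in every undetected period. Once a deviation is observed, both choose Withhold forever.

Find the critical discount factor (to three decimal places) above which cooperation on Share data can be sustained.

0.577

Deviating for the 4 undetected periods gains 17−16 = 1 per period over cooperation, then loses 16−8 = 8 per period forever once punishment starts.
Gain: 1(1 + δ + … + δ^3); loss: 8·δ^4/(1−δ).
No profitable deviation ⇔ 1(1−δ^4) ≤ 8·δ^4, i.e. δ^4 ≥ 1/(1+8) = 1/9.
Hence δ ≥ (1/9)^(1/4) ≈ 0.577.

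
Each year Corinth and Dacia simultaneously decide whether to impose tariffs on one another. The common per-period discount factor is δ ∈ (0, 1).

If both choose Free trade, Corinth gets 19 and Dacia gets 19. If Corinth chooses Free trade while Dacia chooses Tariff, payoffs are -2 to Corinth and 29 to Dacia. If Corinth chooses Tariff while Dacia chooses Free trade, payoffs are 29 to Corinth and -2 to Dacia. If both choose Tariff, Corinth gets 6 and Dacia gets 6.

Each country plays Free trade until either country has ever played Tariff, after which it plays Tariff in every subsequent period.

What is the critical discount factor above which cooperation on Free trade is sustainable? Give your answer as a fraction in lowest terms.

10/23

Under grim trigger the critical discount factor is (T−C)/(T−P) with T = 29, C = 19, P = 6.
δ* = (29−19)/(29−6) = 10/23.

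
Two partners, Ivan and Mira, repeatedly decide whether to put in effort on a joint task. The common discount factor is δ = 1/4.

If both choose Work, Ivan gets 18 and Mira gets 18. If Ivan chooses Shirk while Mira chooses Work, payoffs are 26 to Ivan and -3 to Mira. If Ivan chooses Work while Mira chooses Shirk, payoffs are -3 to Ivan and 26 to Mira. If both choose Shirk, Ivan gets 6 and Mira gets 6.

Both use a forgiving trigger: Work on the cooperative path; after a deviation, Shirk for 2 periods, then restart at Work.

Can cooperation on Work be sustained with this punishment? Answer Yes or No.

No

IC: δ+…+δ^2 ≥ (26−18)/(18−6) = 2/3.
At δ = 1/4: partial sum = 0.3125 < 0.6667. Cooperation not sustainable.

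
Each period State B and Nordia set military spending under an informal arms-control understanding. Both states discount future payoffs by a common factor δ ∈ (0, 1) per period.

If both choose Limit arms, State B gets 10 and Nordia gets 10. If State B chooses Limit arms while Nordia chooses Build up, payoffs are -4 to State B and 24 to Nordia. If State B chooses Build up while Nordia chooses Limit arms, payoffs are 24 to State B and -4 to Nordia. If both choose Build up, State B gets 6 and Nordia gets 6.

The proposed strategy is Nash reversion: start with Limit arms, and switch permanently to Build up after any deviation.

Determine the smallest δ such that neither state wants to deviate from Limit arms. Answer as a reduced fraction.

Cooperation forever yields 10 each period: 10/(1−δ).
Deviating yields 24 once, then 6 forever: 24 + 6δ/(1−δ).
No profitable deviation requires 10/(1−δ) ≥ 24 + 6δ/(1−δ).
Multiplying by (1−δ): 10 ≥ 24(1−δ) + 6δ = 24 − 18δ.
So 18δ ≥ 14, i.e. δ ≥ 14/18 = 7/9.

7/9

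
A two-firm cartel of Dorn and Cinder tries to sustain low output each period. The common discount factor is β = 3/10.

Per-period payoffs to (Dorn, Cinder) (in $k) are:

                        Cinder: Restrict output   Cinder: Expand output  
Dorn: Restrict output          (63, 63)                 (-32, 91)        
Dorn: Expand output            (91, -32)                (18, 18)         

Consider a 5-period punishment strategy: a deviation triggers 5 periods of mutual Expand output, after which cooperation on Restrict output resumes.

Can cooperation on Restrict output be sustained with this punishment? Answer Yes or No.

No

Comparing payoff streams over the 6 periods until play realigns: cooperate → 63(1+β+…+β^5); deviate → 91 + 18(β+…+β^5).
Cooperation is sustained iff (63−18)(β+…+β^5) ≥ 91−63.
β+…+β^5 = 3/10·(1−(3/10)^5)/(1−3/10) = 0.4275, and (91−63)/(63−18) = 0.6222.
0.4275 < 0.6222, so cooperation is not sustainable.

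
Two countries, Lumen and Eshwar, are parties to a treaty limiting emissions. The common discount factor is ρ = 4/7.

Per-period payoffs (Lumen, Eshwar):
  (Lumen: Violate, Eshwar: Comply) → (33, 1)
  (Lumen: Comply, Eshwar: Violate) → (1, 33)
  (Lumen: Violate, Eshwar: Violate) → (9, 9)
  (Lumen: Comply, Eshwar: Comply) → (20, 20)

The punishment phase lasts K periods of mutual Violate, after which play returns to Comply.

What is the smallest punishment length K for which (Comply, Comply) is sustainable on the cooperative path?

4

No profitable deviation requires (20−9)(ρ+…+ρ^K) ≥ 33−20, i.e. ρ+…+ρ^K ≥ 13/11 ≈ 1.1818.
With ρ = 4/7, the partial sums are K=1: 0.5714, K=2: 0.8980, K=3: 1.0845, K=4: 1.1912.
K = 4 is the first length at which the sum reaches 1.1818.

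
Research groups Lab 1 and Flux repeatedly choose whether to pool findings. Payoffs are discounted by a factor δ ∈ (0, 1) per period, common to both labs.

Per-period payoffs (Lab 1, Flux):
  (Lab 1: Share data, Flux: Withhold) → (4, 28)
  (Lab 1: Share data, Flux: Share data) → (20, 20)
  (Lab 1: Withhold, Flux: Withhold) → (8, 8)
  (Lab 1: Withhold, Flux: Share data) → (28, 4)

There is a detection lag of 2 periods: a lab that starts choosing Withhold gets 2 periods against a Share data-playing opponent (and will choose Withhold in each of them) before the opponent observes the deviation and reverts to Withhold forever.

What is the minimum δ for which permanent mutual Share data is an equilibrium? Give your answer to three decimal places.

A deviator earns 28 for 2 periods, then 8 forever; cooperating earns 20 forever. Multiplying the IC by (1−δ):
20 ≥ 28(1−δ^2) + 8δ^2, so 20·δ^2 ≥ 8 and δ^2 ≥ 2/5.
δ ≥ (2/5)^(1/2) ≈ 0.632.

0.632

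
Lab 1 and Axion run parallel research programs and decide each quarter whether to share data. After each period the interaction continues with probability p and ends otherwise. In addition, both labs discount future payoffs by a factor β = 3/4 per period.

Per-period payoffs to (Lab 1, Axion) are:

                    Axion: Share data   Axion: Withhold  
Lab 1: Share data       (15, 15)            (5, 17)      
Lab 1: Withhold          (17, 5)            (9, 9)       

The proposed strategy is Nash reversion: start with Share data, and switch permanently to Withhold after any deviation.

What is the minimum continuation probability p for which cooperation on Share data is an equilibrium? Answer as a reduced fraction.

With continuation probability p and discount β, the effective per-period discount factor is βp.
Grim-trigger IC: βp ≥ (17−15)/(17−9) = 1/4.
So p ≥ (1/4)/(3/4) = 1/3.

1/3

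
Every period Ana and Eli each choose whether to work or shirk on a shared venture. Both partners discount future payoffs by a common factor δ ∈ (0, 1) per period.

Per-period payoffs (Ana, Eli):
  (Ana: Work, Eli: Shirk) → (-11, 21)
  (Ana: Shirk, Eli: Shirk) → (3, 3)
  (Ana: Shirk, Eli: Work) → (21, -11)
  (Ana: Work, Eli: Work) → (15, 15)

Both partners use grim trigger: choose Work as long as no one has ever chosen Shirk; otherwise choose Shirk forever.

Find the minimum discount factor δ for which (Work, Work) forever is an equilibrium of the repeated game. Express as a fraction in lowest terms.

1/3

Under grim trigger the critical discount factor is (T−C)/(T−P) with T = 21, C = 15, P = 3.
δ* = (21−15)/(21−3) = 6/18 = 1/3.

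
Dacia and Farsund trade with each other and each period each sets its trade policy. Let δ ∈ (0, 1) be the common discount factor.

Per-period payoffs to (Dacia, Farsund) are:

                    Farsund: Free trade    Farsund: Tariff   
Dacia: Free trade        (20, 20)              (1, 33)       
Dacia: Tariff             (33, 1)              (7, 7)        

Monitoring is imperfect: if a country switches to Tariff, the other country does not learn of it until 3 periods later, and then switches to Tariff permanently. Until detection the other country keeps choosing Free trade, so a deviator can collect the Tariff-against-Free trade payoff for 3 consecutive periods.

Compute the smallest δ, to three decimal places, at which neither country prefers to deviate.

0.794

The best deviation is to choose Tariff for all 3 undetected periods, earning 33 each, then 7 forever once detected.
Deviation value: 33(1−δ^3)/(1−δ) + 7δ^3/(1−δ); cooperation value: 20/(1−δ).
IC: 20 ≥ 33(1−δ^3) + 7δ^3 = 33 − 26δ^3.
So δ^3 ≥ 13/26 = 1/2, giving δ ≥ (1/2)^(1/3) ≈ 0.794.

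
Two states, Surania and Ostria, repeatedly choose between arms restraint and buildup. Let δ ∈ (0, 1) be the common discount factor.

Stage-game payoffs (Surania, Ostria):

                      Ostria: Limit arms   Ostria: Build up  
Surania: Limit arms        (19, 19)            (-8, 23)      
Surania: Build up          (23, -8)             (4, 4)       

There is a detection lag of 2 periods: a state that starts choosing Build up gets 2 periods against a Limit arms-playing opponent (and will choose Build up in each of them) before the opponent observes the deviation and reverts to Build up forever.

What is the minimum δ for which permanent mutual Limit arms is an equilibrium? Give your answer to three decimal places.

0.459

Deviating for the 2 undetected periods gains 23−19 = 4 per period over cooperation, then loses 19−4 = 15 per period forever once punishment starts.
Gain: 4(1 + δ + … + δ^1); loss: 15·δ^2/(1−δ).
No profitable deviation ⇔ 4(1−δ^2) ≤ 15·δ^2, i.e. δ^2 ≥ 4/(4+15) = 4/19.
Hence δ ≥ (4/19)^(1/2) ≈ 0.459.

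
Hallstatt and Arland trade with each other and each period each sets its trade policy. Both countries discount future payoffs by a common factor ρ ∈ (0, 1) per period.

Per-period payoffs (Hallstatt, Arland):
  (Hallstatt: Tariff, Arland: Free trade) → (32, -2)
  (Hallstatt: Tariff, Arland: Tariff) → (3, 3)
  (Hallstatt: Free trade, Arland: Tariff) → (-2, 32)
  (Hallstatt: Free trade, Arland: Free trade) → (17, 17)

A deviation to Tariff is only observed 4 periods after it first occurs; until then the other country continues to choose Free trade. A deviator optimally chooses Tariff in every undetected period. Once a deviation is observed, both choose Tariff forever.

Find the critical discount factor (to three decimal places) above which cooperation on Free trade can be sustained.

The best deviation is to choose Tariff for all 4 undetected periods, earning 32 each, then 3 forever once detected.
Deviation value: 32(1−ρ^4)/(1−ρ) + 3ρ^4/(1−ρ); cooperation value: 17/(1−ρ).
IC: 17 ≥ 32(1−ρ^4) + 3ρ^4 = 32 − 29ρ^4.
So ρ^4 ≥ 15/29, giving ρ ≥ (15/29)^(1/4) ≈ 0.848.

0.848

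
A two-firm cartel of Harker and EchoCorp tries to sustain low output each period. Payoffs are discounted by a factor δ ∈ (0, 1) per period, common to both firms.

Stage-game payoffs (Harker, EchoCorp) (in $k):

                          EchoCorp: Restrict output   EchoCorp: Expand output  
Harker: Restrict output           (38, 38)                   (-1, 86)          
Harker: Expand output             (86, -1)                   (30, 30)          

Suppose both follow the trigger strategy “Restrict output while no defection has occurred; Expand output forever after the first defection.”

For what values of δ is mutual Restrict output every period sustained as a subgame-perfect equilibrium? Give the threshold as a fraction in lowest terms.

6/7

One-period gain from deviating is 86 − 38 = 48. The loss is 38 − 30 = 8 in every subsequent period, with present value 8·δ/(1−δ).
Deviation is unprofitable when 8·δ/(1−δ) ≥ 48, i.e. δ/(1−δ) ≥ 6.
Equivalently δ ≥ 48/(48+8) = 6/7.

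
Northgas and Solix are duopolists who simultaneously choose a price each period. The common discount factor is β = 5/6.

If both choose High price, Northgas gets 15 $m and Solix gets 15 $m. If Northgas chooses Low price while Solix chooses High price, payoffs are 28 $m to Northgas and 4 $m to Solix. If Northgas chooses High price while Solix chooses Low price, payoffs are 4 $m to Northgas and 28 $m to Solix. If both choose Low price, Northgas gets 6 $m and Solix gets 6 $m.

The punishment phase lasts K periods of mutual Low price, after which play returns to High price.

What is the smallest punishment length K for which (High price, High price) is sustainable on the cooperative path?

IC: β(1−β^K)/(1−β) ≥ (28−15)/(15−6) = 13/9.
With β = 5/6: need 1 − β^K ≥ 13/9·(1−5/6)/(5/6), i.e. β^K ≤ 0.7111.
Since (5/6)^1 = 0.8333 and (5/6)^2 = 0.6944, the smallest such K is 2.

2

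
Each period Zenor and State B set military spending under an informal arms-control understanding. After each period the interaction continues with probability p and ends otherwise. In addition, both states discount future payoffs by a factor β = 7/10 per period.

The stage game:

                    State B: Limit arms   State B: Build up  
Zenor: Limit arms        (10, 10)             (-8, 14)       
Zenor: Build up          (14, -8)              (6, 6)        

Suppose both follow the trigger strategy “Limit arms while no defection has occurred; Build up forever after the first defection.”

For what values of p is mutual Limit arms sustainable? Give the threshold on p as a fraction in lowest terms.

Expected continuation weight on next period's payoff is β·p = 7/10·p, which plays the role of the discount factor.
Cooperation requires 7/10·p ≥ (14−10)/(14−6) = 1/2, hence p ≥ 5/7.

5/7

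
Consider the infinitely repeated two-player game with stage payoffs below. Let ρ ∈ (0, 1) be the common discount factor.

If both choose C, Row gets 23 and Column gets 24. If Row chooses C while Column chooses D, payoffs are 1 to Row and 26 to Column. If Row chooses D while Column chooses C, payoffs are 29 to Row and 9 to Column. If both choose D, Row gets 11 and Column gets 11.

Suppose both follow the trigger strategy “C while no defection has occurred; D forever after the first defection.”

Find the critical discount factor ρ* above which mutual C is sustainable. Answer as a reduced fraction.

For Row: deviation gain 29−23 = 6, per-period punishment loss 23−11 = 12. IC gives ρ ≥ 6/18 = 1/3.
For Column: gain 2, loss 13 per period, so ρ ≥ 2/15.
The tighter constraint is Row's, so cooperation needs ρ ≥ 1/3.

1/3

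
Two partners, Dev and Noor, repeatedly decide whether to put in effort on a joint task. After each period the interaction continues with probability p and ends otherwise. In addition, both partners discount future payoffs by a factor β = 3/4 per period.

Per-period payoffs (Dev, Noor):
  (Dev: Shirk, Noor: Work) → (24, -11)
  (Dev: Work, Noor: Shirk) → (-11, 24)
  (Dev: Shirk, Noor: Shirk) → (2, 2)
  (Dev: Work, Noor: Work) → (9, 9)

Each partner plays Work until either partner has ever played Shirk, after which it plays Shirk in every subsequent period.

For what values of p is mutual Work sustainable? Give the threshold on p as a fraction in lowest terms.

10/11

With continuation probability p and discount β, the effective per-period discount factor is βp.
Grim-trigger IC: βp ≥ (24−9)/(24−2) = 15/22.
So p ≥ (15/22)/(3/4) = 10/11.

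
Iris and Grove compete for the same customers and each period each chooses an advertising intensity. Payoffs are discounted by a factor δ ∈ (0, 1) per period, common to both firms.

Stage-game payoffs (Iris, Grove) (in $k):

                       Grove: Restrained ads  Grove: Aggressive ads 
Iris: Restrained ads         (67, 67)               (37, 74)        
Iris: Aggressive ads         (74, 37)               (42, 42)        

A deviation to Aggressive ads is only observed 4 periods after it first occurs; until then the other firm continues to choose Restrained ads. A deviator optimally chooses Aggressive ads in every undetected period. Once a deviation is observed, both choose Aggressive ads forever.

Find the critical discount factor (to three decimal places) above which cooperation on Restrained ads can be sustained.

A deviator earns 74 for 4 periods, then 42 forever; cooperating earns 67 forever. Multiplying the IC by (1−δ):
67 ≥ 74(1−δ^4) + 42δ^4, so 32·δ^4 ≥ 7 and δ^4 ≥ 7/32.
δ ≥ (7/32)^(1/4) ≈ 0.684.

0.684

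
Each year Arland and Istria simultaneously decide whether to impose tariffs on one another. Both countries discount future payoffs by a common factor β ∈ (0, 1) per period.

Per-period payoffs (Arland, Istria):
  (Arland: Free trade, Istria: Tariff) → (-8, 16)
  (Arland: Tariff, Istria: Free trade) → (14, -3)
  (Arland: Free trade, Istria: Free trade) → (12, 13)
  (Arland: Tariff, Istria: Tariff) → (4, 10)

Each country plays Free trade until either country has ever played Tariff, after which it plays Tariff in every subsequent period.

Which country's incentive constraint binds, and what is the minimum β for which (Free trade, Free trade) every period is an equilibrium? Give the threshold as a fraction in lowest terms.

Arland's threshold: (14−12)/(14−4) = 1/5.
Istria's threshold: (16−13)/(16−10) = 1/2.
1/5 < 1/2, so Istria binds and β* = 1/2.

Istria; β ≥ 1/2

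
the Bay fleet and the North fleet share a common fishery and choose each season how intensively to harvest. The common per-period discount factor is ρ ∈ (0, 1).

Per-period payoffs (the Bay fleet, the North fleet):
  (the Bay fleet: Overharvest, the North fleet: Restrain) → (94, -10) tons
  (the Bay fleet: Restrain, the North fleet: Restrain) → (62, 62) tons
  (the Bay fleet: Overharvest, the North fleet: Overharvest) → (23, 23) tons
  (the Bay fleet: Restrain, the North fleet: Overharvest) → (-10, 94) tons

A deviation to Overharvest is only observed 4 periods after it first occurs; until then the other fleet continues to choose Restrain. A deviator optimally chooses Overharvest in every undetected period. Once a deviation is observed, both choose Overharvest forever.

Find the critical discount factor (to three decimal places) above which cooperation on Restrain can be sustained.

0.819

A deviator earns 94 for 4 periods, then 23 forever; cooperating earns 62 forever. Multiplying the IC by (1−ρ):
62 ≥ 94(1−ρ^4) + 23ρ^4, so 71·ρ^4 ≥ 32 and ρ^4 ≥ 32/71.
ρ ≥ (32/71)^(1/4) ≈ 0.819.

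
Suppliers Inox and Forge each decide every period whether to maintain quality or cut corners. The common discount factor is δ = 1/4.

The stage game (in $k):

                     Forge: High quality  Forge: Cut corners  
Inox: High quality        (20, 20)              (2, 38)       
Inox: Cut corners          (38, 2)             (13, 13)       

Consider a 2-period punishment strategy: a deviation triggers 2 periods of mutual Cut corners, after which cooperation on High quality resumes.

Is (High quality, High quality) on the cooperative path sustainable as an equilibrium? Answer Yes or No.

No

Comparing payoff streams over the 3 periods until play realigns: cooperate → 20(1+δ+…+δ^2); deviate → 38 + 13(δ+…+δ^2).
Cooperation is sustained iff (20−13)(δ+…+δ^2) ≥ 38−20.
δ+…+δ^2 = 1/4·(1−(1/4)^2)/(1−1/4) = 0.3125, and (38−20)/(20−13) = 2.5714.
0.3125 < 2.5714, so cooperation is not sustainable.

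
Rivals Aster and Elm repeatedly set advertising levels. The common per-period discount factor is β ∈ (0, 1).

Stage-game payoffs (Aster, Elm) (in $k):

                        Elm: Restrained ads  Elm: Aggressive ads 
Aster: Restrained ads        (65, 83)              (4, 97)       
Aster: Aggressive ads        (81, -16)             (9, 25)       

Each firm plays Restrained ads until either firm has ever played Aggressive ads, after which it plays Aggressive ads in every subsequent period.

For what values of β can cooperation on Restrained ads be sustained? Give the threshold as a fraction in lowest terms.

2/9

Aster's threshold: (81−65)/(81−9) = 2/9.
Elm's threshold: (97−83)/(97−25) = 7/36.
2/9 > 7/36, so Aster binds and β* = 2/9.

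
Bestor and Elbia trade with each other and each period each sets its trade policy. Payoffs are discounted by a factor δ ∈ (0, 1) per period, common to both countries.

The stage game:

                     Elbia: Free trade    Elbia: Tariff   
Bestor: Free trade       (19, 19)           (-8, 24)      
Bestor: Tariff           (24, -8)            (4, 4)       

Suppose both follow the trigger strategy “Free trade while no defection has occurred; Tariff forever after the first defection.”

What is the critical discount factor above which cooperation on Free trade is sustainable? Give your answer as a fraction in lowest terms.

19/(1−δ) ≥ 24 + 4δ/(1−δ)
19 ≥ 24 − 20δ
δ ≥ 5/20 = 1/4.

1/4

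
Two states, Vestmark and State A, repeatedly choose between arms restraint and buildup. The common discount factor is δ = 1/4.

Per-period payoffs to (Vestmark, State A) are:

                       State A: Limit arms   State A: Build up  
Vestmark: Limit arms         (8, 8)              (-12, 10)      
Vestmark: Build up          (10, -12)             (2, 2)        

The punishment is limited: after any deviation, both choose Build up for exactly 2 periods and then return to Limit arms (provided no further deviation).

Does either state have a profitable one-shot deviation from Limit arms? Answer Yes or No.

A one-shot deviation gives 10 now, then 2 for 2 periods, then back to 8.
Gain from deviating: (10−8) today; loss: (8−2) in each of the next 2 periods.
No-deviation condition: (8−2)(δ+…+δ^2) ≥ 10−8, i.e. δ+…+δ^2 ≥ 1/3.
At δ = 1/4: δ+…+δ^2 = 0.3125 < 0.3333.
So cooperation is not sustainable.

Yes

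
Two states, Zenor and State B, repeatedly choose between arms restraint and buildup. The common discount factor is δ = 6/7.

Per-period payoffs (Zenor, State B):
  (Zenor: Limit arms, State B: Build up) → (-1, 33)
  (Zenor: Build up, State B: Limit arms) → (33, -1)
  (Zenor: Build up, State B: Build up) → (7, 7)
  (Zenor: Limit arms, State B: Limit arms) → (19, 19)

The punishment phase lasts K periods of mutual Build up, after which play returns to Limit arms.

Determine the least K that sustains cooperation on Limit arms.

No profitable deviation requires (19−7)(δ+…+δ^K) ≥ 33−19, i.e. δ+…+δ^K ≥ 7/6 ≈ 1.1667.
With δ = 6/7, the partial sums are K=1: 0.8571, K=2: 1.5918.
K = 2 is the first length at which the sum reaches 1.1667.

2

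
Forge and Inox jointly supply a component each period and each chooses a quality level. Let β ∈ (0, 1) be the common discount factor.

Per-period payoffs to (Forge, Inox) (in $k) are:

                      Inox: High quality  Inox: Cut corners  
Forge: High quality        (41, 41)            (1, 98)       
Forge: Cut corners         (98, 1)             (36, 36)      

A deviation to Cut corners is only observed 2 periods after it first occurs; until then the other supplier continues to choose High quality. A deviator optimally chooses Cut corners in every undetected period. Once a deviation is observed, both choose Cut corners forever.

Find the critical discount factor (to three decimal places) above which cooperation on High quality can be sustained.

0.959

Deviating for the 2 undetected periods gains 98−41 = 57 per period over cooperation, then loses 41−36 = 5 per period forever once punishment starts.
Gain: 57(1 + β + … + β^1); loss: 5·β^2/(1−β).
No profitable deviation ⇔ 57(1−β^2) ≤ 5·β^2, i.e. β^2 ≥ 57/(57+5) = 57/62.
Hence β ≥ (57/62)^(1/2) ≈ 0.959.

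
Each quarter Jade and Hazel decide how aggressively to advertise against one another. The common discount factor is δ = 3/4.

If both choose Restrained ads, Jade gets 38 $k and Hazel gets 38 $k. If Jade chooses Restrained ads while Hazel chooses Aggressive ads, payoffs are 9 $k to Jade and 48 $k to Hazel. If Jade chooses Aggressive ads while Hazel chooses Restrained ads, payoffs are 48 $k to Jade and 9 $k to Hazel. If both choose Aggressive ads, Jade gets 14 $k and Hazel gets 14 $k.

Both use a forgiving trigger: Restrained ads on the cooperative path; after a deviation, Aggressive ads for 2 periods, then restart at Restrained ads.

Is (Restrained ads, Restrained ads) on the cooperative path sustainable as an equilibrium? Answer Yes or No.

A one-shot deviation gives 48 now, then 14 for 2 periods, then back to 38.
Gain from deviating: (48−38) today; loss: (38−14) in each of the next 2 periods.
No-deviation condition: (38−14)(δ+…+δ^2) ≥ 48−38, i.e. δ+…+δ^2 ≥ 5/12.
At δ = 3/4: δ+…+δ^2 = 1.3125 ≥ 0.4167.
So cooperation is sustainable.

Yes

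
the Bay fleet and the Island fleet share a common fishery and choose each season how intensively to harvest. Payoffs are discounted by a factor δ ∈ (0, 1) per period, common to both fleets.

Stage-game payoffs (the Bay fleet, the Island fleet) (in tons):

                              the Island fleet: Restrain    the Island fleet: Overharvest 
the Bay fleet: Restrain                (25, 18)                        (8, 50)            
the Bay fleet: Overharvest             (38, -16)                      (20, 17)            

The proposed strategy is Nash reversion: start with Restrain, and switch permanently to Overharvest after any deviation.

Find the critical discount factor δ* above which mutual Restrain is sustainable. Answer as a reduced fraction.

the Bay fleet: cooperation gives 25 each period; deviation gives 38 once then 20 forever.
  25/(1−δ) ≥ 38 + 20δ/(1−δ) ⇒ δ ≥ 13/18.
the Island fleet: cooperation gives 18 each period; deviation gives 50 once then 17 forever.
  δ ≥ 32/33.
Both must hold, so the binding constraint is the Island fleet's: δ ≥ 32/33.

32/33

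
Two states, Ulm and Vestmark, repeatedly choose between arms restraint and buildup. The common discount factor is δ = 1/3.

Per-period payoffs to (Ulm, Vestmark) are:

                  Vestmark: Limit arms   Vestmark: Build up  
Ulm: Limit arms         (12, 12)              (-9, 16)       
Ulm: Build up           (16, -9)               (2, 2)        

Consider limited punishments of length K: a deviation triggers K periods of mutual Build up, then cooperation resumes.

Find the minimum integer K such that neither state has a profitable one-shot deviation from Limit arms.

No profitable deviation requires (12−2)(δ+…+δ^K) ≥ 16−12, i.e. δ+…+δ^K ≥ 2/5 ≈ 0.4000.
With δ = 1/3, the partial sums are K=1: 0.3333, K=2: 0.4444.
K = 2 is the first length at which the sum reaches 0.4000.

2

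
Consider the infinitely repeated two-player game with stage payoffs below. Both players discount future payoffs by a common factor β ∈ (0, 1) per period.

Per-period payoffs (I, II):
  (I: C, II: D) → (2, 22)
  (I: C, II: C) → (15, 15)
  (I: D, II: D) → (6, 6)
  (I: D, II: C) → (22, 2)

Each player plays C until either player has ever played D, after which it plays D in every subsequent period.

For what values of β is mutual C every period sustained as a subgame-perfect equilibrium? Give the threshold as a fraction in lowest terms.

7/16

15/(1−β) ≥ 22 + 6β/(1−β)
15 ≥ 22 − 16β
β ≥ 7/16.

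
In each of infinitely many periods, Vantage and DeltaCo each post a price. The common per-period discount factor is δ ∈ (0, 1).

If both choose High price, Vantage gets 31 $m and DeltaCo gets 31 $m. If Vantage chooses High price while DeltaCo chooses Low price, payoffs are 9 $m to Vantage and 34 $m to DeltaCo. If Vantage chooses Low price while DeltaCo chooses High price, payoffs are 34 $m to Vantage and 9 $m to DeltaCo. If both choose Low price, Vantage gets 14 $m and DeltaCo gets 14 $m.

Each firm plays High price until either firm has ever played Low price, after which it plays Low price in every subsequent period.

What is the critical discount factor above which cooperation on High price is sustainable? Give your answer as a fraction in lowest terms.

3/20

31/(1−δ) ≥ 34 + 14δ/(1−δ)
31 ≥ 34 − 20δ
δ ≥ 3/20.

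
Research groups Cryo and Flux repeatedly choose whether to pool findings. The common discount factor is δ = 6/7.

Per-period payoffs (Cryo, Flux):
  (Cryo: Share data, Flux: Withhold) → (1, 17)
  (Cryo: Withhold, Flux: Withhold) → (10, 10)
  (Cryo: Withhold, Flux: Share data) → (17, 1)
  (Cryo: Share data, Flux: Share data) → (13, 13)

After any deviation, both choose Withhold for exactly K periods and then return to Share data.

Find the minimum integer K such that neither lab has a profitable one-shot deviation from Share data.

IC: δ(1−δ^K)/(1−δ) ≥ (17−13)/(13−10) = 4/3.
With δ = 6/7: need 1 − δ^K ≥ 4/3·(1−6/7)/(6/7), i.e. δ^K ≤ 0.7778.
Since (6/7)^1 = 0.8571 and (6/7)^2 = 0.7347, the smallest such K is 2.

2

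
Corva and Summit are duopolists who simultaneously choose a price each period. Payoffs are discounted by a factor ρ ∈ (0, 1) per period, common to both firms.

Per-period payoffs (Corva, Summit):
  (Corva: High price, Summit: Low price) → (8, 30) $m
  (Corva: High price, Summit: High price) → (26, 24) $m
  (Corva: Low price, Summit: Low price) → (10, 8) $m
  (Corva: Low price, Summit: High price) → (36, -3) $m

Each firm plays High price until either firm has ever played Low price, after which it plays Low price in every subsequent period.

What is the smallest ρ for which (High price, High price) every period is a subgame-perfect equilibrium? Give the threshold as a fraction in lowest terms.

5/13

Corva's threshold: (36−26)/(36−10) = 5/13.
Summit's threshold: (30−24)/(30−8) = 3/11.
5/13 > 3/11, so Corva binds and ρ* = 5/13.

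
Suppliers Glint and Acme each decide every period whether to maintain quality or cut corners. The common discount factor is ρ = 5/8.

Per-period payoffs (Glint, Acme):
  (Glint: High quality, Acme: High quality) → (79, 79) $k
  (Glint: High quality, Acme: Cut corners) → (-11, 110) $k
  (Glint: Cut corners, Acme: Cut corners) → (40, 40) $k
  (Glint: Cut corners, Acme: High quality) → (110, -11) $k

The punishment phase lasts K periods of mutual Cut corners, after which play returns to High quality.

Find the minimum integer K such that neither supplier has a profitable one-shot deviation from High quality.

2

IC: ρ(1−ρ^K)/(1−ρ) ≥ (110−79)/(79−40) = 31/39.
With ρ = 5/8: need 1 − ρ^K ≥ 31/39·(1−5/8)/(5/8), i.e. ρ^K ≤ 0.5231.
Since (5/8)^1 = 0.6250 and (5/8)^2 = 0.3906, the smallest such K is 2.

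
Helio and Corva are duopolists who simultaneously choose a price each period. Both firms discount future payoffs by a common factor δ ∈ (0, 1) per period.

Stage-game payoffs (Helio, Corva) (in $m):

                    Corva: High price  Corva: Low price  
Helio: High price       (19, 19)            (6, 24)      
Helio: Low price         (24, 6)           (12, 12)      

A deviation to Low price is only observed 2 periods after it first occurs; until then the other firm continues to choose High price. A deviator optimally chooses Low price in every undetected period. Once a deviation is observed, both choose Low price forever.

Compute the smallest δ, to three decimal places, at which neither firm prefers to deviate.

Deviating for the 2 undetected periods gains 24−19 = 5 per period over cooperation, then loses 19−12 = 7 per period forever once punishment starts.
Gain: 5(1 + δ + … + δ^1); loss: 7·δ^2/(1−δ).
No profitable deviation ⇔ 5(1−δ^2) ≤ 7·δ^2, i.e. δ^2 ≥ 5/(5+7) = 5/12.
Hence δ ≥ (5/12)^(1/2) ≈ 0.645.

0.645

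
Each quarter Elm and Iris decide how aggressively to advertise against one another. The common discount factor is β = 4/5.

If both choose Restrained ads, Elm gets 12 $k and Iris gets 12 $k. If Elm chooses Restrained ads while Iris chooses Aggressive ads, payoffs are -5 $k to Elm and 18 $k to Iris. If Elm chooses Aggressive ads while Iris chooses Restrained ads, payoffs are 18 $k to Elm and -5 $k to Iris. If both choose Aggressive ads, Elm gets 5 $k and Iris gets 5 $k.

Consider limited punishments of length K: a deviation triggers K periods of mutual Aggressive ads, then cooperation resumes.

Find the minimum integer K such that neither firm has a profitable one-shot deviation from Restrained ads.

No profitable deviation requires (12−5)(β+…+β^K) ≥ 18−12, i.e. β+…+β^K ≥ 6/7 ≈ 0.8571.
With β = 4/5, the partial sums are K=1: 0.8000, K=2: 1.4400.
K = 2 is the first length at which the sum reaches 0.8571.

2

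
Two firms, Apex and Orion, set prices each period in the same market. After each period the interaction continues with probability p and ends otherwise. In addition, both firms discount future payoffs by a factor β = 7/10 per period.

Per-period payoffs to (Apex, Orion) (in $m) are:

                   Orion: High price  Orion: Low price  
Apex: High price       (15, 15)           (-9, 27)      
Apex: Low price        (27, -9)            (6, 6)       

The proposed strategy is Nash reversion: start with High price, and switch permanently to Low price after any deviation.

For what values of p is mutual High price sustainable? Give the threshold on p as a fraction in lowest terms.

40/49

Expected continuation weight on next period's payoff is β·p = 7/10·p, which plays the role of the discount factor.
Cooperation requires 7/10·p ≥ (27−15)/(27−6) = 4/7, hence p ≥ 40/49.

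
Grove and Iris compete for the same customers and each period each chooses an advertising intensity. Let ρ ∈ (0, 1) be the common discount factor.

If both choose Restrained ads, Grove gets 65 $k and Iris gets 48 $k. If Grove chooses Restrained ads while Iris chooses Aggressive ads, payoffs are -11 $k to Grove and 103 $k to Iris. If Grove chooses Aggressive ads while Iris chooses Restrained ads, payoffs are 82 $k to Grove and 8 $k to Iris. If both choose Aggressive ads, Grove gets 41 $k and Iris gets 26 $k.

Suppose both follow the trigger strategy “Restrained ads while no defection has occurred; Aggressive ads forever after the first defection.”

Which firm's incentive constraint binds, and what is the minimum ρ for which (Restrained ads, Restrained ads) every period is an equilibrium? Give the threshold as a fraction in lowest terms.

Grove: cooperation gives 65 each period; deviation gives 82 once then 41 forever.
  65/(1−ρ) ≥ 82 + 41ρ/(1−ρ) ⇒ ρ ≥ 17/41.
Iris: cooperation gives 48 each period; deviation gives 103 once then 26 forever.
  ρ ≥ 55/77 = 5/7.
Both must hold, so the binding constraint is Iris's: ρ ≥ 5/7.

Iris; ρ ≥ 5/7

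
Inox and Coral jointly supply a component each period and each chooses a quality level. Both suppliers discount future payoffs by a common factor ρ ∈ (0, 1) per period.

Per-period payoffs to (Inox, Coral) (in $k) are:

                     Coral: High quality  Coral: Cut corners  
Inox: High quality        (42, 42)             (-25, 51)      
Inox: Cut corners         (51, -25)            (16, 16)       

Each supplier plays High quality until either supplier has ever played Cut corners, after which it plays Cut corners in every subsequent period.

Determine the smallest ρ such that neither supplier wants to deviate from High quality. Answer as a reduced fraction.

42/(1−ρ) ≥ 51 + 16ρ/(1−ρ)
42 ≥ 51 − 35ρ
ρ ≥ 9/35.

9/35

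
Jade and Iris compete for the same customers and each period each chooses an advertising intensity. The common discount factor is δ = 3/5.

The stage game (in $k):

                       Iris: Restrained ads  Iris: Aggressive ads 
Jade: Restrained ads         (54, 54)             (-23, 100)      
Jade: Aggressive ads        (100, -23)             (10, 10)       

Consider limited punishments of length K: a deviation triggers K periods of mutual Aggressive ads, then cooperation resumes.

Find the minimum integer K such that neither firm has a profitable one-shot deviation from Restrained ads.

3

IC: δ(1−δ^K)/(1−δ) ≥ (100−54)/(54−10) = 23/22.
With δ = 3/5: need 1 − δ^K ≥ 23/22·(1−3/5)/(3/5), i.e. δ^K ≤ 0.3030.
Since (3/5)^2 = 0.3600 and (3/5)^3 = 0.2160, the smallest such K is 3.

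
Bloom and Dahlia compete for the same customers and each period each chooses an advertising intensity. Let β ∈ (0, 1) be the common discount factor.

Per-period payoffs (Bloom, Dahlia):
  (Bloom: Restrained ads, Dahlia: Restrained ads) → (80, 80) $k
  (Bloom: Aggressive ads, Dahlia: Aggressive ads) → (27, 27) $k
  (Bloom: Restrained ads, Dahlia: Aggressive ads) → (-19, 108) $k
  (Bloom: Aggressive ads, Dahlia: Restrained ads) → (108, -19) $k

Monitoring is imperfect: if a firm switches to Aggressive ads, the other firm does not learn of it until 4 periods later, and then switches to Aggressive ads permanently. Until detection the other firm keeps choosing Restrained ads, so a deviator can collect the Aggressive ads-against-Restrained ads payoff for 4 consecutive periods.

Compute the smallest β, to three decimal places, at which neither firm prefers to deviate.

0.767

A deviator earns 108 for 4 periods, then 27 forever; cooperating earns 80 forever. Multiplying the IC by (1−β):
80 ≥ 108(1−β^4) + 27β^4, so 81·β^4 ≥ 28 and β^4 ≥ 28/81.
β ≥ (28/81)^(1/4) ≈ 0.767.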